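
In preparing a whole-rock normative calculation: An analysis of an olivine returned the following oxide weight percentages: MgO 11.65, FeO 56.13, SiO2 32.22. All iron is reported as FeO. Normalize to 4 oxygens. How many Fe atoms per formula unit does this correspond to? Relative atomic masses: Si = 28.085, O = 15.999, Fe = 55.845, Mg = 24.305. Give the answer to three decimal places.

11.65 wt% MgO ÷ 40.304 g/mol = 0.28905 mol, giving 0.28905 Mg and 0.28905 O.
56.13 wt% FeO ÷ 71.844 g/mol = 0.78128 mol, giving 0.78128 Fe and 0.78128 O.
32.22 wt% SiO2 ÷ 60.083 g/mol = 0.53626 mol, giving 0.53626 Si and 1.07252 O.
Oxygen sums to 2.14285; scaling by 4/2.14285 = 1.86667 puts the formula on 4 O.
Fe: 0.78128 × 1.86667 = 1.458 atoms per formula unit.

1.458 Fe apfu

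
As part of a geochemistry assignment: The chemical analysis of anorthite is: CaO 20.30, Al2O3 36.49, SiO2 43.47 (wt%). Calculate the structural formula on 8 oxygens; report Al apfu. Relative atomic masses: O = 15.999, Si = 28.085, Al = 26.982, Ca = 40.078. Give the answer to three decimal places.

CaO: 20.30/56.077 = 0.36200 mol → 0.36200 mol Ca, 0.36200 mol O.
Al2O3: 36.49/101.961 = 0.35788 mol → 0.71576 mol Al, 1.07364 mol O.
SiO2: 43.47/60.083 = 0.72350 mol → 0.72350 mol Si, 1.44700 mol O.
Total oxygen = 2.88264 mol. Normalization factor = 8/2.88264 = 2.77523.
Al per 8 O = 0.71576 × 2.77523 = 1.986.

1.986 Al apfu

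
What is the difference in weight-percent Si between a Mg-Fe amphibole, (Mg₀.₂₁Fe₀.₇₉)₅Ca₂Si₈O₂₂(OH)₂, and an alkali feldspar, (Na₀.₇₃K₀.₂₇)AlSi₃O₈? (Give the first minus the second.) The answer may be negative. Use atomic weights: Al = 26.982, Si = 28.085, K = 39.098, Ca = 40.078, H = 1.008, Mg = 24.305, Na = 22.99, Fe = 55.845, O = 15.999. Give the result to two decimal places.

-7.63 percentage points

M((Mg₀.₂₁Fe₀.₇₉)₅Ca₂Si₈O₂₂(OH)₂) = 936.936 g/mol, so wt% Si = 224.680/936.936 × 100 = 23.98%.
M((Na₀.₇₃K₀.₂₇)AlSi₃O₈) = 266.568 g/mol, so wt% Si = 84.255/266.568 × 100 = 31.61%.
23.98 − 31.61 = -7.63 pp.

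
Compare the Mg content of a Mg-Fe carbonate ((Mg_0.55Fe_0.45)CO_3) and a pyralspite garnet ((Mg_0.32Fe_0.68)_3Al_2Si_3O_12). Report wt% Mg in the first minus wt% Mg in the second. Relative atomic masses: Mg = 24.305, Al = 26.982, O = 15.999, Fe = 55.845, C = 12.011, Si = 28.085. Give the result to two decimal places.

8.58 percentage points

First mineral: 13.368 g Mg in 98.506 g formula = 13.57 wt% Mg.
Second mineral: 23.333 g Mg in 467.464 g formula = 4.99 wt% Mg.
13.57% − 4.99% gives a difference of 8.58 percentage points.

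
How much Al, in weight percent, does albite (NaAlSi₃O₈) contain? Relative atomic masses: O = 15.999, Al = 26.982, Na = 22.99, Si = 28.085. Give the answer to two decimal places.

Molar mass of NaAlSi₃O₈: 1*22.99 + 1*26.982 + 3*28.085 + 8*15.999 = 262.219 g/mol.
Mass of Al per formula unit: 1 × 26.982 = 26.982 g.
Weight fraction Al = 26.982 / 262.219 = 0.1029.

10.29 weight percent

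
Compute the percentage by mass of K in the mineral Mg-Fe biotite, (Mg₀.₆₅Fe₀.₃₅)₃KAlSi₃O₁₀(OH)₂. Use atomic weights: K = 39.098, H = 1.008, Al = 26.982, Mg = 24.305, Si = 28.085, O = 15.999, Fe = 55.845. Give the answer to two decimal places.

Molar mass of (Mg₀.₆₅Fe₀.₃₅)₃KAlSi₃O₁₀(OH)₂: 1.95·24.305 + 1.05·55.845 + 1·39.098 + 1·26.982 + 3·28.085 + 12·15.999 + 2·1.008 = 450.371 g/mol.
Mass of K per formula unit: 1 × 39.098 = 39.098 g.
Weight fraction K = 39.098 / 450.371 = 0.0868.

8.68 weight percent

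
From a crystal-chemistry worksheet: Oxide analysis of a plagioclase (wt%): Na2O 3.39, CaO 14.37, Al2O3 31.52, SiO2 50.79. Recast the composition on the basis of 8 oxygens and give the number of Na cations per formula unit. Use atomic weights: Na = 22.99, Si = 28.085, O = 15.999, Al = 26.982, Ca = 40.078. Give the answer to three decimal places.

Na2O (M=61.979): mol = 0.05470; Na = 0.10940, O = 0.05470.
CaO (M=56.077): mol = 0.25625; Ca = 0.25625, O = 0.25625.
Al2O3 (M=101.961): mol = 0.30914; Al = 0.61828, O = 0.92742.
SiO2 (M=60.083): mol = 0.84533; Si = 0.84533, O = 1.69066.
ΣO = 2.92903; factor = 8/ΣO = 2.73128.
Na apfu = 0.10940 × 2.73128 = 0.299.

0.299 Na apfu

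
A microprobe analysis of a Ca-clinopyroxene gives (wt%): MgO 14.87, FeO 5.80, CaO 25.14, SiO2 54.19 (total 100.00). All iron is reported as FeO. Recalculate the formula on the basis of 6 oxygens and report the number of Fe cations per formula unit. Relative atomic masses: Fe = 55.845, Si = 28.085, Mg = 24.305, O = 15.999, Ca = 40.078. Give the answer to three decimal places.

0.179 Fe apfu

MgO: 14.87/40.304 = 0.36895 mol → 0.36895 mol Mg, 0.36895 mol O.
FeO: 5.80/71.844 = 0.08073 mol → 0.08073 mol Fe, 0.08073 mol O.
CaO: 25.14/56.077 = 0.44831 mol → 0.44831 mol Ca, 0.44831 mol O.
SiO2: 54.19/60.083 = 0.90192 mol → 0.90192 mol Si, 1.80384 mol O.
Total oxygen = 2.70183 mol. Normalization factor = 6/2.70183 = 2.22072.
Fe per 6 O = 0.08073 × 2.22072 = 0.179.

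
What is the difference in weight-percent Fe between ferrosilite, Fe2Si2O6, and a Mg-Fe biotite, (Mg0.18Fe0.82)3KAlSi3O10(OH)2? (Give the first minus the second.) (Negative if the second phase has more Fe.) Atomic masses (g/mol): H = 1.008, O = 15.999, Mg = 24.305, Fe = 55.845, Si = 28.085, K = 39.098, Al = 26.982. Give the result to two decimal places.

14.57 percentage points

M(Fe2Si2O6) = 263.854 g/mol, so wt% Fe = 111.690/263.854 × 100 = 42.33%.
M((Mg0.18Fe0.82)3KAlSi3O10(OH)2) = 494.842 g/mol, so wt% Fe = 137.379/494.842 × 100 = 27.76%.
42.33 − 27.76 = 14.57 pp.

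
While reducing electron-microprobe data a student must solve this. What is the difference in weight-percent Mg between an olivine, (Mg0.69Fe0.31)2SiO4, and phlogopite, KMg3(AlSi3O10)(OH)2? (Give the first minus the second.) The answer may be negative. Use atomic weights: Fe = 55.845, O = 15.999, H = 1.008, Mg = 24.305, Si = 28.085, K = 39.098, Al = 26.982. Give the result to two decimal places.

Mg in (Mg0.69Fe0.31)2SiO4: molar mass 160.246 g/mol; 1.38×24.305 = 33.541 g → 20.93 wt%.
Mg in KMg3(AlSi3O10)(OH)2: molar mass 417.254 g/mol; 3×24.305 = 72.915 g → 17.47 wt%.
Difference = 20.93 − 17.47 = 3.46 percentage points.

3.46 percentage points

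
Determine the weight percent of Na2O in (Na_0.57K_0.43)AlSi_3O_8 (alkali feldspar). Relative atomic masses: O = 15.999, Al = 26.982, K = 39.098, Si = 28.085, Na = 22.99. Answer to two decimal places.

Molar mass of (Na_0.57K_0.43)AlSi_3O_8 = 0.57·22.99 + 0.43·39.098 + 1·26.982 + 3·28.085 + 8·15.999 = 269.145 g/mol.
Each formula unit contains 0.57 Na, equivalent to 0.57/2 = 0.2850 mol Na2O.
M(Na2O) = 2×22.99 + 1×15.999 = 61.979 g/mol.
Mass of Na2O per formula unit = 0.2850 × 61.979 = 17.664 g.
Na2O wt% = 17.664 / 269.145 × 100 = 6.56%.

6.56 wt%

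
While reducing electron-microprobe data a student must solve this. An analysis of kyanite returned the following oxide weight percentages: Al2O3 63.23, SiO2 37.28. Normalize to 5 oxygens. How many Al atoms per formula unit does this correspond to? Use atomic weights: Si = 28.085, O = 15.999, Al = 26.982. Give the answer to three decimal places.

Al2O3: 63.23/101.961 = 0.62014 mol → 1.24028 mol Al, 1.86042 mol O.
SiO2: 37.28/60.083 = 0.62048 mol → 0.62048 mol Si, 1.24096 mol O.
Total oxygen = 3.10138 mol. Normalization factor = 5/3.10138 = 1.61219.
Al per 5 O = 1.24028 × 1.61219 = 2.000.

2.000 Al apfu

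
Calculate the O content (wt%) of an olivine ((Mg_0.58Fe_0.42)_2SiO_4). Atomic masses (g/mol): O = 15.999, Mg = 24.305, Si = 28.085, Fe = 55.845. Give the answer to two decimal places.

Molar mass of (Mg_0.58Fe_0.42)_2SiO_4: 1.16·24.305 + 0.84·55.845 + 1·28.085 + 4·15.999 = 167.185 g/mol.
Mass of O per formula unit: 4 × 15.999 = 63.996 g.
Weight fraction O = 63.996 / 167.185 = 0.3828.

38.28 wt%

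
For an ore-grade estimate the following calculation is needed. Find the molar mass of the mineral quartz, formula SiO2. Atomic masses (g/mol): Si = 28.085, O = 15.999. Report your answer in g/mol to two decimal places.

M = 1*28.085 + 2*15.999

60.08 g/mol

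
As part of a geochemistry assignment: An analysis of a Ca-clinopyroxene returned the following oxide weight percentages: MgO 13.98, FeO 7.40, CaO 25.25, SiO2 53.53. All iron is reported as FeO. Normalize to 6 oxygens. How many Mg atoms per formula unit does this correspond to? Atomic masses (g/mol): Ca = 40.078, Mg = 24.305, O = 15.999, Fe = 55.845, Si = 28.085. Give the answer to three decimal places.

13.98 wt% MgO ÷ 40.304 g/mol = 0.34686 mol, giving 0.34686 Mg and 0.34686 O.
7.40 wt% FeO ÷ 71.844 g/mol = 0.10300 mol, giving 0.10300 Fe and 0.10300 O.
25.25 wt% CaO ÷ 56.077 g/mol = 0.45027 mol, giving 0.45027 Ca and 0.45027 O.
53.53 wt% SiO2 ÷ 60.083 g/mol = 0.89093 mol, giving 0.89093 Si and 1.78186 O.
Oxygen sums to 2.68199; scaling by 6/2.68199 = 2.23714 puts the formula on 6 O.
Mg: 0.34686 × 2.23714 = 0.776 atoms per formula unit.

0.776 Mg apfu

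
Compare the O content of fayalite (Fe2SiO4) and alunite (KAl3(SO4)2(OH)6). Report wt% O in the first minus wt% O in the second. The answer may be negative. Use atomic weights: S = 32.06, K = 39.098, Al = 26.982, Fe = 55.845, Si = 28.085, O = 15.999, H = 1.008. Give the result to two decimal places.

M(Fe2SiO4) = 203.771 g/mol, so wt% O = 63.996/203.771 × 100 = 31.41%.
M(KAl3(SO4)2(OH)6) = 414.198 g/mol, so wt% O = 223.986/414.198 × 100 = 54.08%.
31.41 − 54.08 = -22.67 pp.

-22.67 percentage points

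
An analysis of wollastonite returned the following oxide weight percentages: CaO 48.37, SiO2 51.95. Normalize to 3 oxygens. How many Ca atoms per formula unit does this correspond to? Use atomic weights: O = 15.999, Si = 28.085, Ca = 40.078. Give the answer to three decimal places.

0.998 Ca apfu

48.37 wt% CaO ÷ 56.077 g/mol = 0.86256 mol, giving 0.86256 Ca and 0.86256 O.
51.95 wt% SiO2 ÷ 60.083 g/mol = 0.86464 mol, giving 0.86464 Si and 1.72928 O.
Oxygen sums to 2.59184; scaling by 3/2.59184 = 1.15748 puts the formula on 3 O.
Ca: 0.86256 × 1.15748 = 0.998 atoms per formula unit.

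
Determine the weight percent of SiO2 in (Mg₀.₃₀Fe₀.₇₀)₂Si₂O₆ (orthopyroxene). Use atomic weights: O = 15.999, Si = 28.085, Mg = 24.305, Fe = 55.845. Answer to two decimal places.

M((Mg₀.₃₀Fe₀.₇₀)₂Si₂O₆) = 244.930 g/mol; M(SiO2) = 60.083 g/mol.
Moles SiO2 per formula unit = 2 Si ÷ 1 = 2.0000.
SiO2 fraction = (2.0000 × 60.083) / 244.930 = 120.166/244.930 = 0.4906.

49.06 wt%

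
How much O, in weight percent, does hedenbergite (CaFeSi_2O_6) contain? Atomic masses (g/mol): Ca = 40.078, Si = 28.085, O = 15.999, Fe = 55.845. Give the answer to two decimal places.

38.69 weight percent

M(CaFeSi_2O_6) = 248.087 g/mol.
O contributes 6 × 15.999 = 95.994 g per mole.
95.994/248.087 = 0.3869 → 38.69%.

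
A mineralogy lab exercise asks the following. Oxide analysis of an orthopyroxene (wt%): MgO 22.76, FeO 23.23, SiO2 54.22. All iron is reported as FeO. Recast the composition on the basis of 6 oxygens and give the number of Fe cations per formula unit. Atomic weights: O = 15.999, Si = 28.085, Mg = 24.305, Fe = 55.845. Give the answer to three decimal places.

22.76 wt% MgO ÷ 40.304 g/mol = 0.56471 mol, giving 0.56471 Mg and 0.56471 O.
23.23 wt% FeO ÷ 71.844 g/mol = 0.32334 mol, giving 0.32334 Fe and 0.32334 O.
54.22 wt% SiO2 ÷ 60.083 g/mol = 0.90242 mol, giving 0.90242 Si and 1.80484 O.
Oxygen sums to 2.69289; scaling by 6/2.69289 = 2.22809 puts the formula on 6 O.
Fe: 0.32334 × 2.22809 = 0.720 atoms per formula unit.

0.720 Fe apfu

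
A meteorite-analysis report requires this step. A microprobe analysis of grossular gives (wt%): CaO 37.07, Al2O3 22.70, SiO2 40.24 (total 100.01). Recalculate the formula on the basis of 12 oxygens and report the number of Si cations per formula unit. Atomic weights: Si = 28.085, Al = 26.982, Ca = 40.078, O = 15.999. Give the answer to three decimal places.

3.012 Si apfu

37.07 wt% CaO ÷ 56.077 g/mol = 0.66106 mol, giving 0.66106 Ca and 0.66106 O.
22.70 wt% Al2O3 ÷ 101.961 g/mol = 0.22263 mol, giving 0.44526 Al and 0.66789 O.
40.24 wt% SiO2 ÷ 60.083 g/mol = 0.66974 mol, giving 0.66974 Si and 1.33948 O.
Oxygen sums to 2.66843; scaling by 12/2.66843 = 4.49703 puts the formula on 12 O.
Si: 0.66974 × 4.49703 = 3.012 atoms per formula unit.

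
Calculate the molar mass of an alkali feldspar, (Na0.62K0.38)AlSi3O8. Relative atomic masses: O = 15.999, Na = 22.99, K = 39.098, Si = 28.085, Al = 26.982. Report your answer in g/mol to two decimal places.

268.34 g/mol

The formula mass is the sum 0.62·22.99 + 0.38·39.098 + 1·26.982 + 3·28.085 + 8·15.999.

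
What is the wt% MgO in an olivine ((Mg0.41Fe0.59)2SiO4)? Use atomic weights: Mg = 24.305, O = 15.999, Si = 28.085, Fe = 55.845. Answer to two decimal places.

18.58 wt%

Molar mass of (Mg0.41Fe0.59)2SiO4 = 0.82*24.305 + 1.18*55.845 + 1*28.085 + 4*15.999 = 177.908 g/mol.
Each formula unit contains 0.82 Mg, equivalent to 0.82/1 = 0.8200 mol MgO.
M(MgO) = 1×24.305 + 1×15.999 = 40.304 g/mol.
Mass of MgO per formula unit = 0.8200 × 40.304 = 33.049 g.
MgO wt% = 33.049 / 177.908 × 100 = 18.58%.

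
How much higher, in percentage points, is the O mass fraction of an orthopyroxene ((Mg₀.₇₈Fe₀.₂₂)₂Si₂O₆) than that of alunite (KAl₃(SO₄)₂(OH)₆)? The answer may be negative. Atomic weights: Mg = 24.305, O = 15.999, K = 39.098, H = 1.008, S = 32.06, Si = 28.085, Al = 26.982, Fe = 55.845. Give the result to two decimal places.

-9.36 percentage points

First mineral: 95.994 g O in 214.652 g formula = 44.72 wt% O.
Second mineral: 223.986 g O in 414.198 g formula = 54.08 wt% O.
44.72% − 54.08% gives a difference of -9.36 percentage points.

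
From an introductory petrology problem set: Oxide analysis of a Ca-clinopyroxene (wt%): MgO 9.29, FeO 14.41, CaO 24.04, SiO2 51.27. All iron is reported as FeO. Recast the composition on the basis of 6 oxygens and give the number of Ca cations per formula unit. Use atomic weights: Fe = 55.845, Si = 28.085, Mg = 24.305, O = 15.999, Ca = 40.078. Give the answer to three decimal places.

1.002 Ca apfu

MgO (M=40.304): mol = 0.23050; Mg = 0.23050, O = 0.23050.
FeO (M=71.844): mol = 0.20057; Fe = 0.20057, O = 0.20057.
CaO (M=56.077): mol = 0.42870; Ca = 0.42870, O = 0.42870.
SiO2 (M=60.083): mol = 0.85332; Si = 0.85332, O = 1.70664.
ΣO = 2.56641; factor = 6/ΣO = 2.33790.
Ca apfu = 0.42870 × 2.33790 = 1.002.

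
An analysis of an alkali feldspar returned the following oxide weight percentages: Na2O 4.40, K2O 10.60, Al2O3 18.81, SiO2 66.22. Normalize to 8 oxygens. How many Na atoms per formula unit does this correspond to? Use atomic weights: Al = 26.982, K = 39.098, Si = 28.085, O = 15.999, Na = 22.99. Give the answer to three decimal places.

0.386 Na apfu

Na2O (M=61.979): mol = 0.07099; Na = 0.14198, O = 0.07099.
K2O (M=94.195): mol = 0.11253; K = 0.22506, O = 0.11253.
Al2O3 (M=101.961): mol = 0.18448; Al = 0.36896, O = 0.55344.
SiO2 (M=60.083): mol = 1.10214; Si = 1.10214, O = 2.20428.
ΣO = 2.94124; factor = 8/ΣO = 2.71994.
Na apfu = 0.14198 × 2.71994 = 0.386.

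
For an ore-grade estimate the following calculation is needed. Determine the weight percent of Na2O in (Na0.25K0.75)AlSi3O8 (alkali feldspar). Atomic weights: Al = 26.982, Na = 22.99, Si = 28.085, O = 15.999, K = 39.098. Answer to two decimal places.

Molar mass of (Na0.25K0.75)AlSi3O8 = 0.25·22.99 + 0.75·39.098 + 1·26.982 + 3·28.085 + 8·15.999 = 274.300 g/mol.
Each formula unit contains 0.25 Na, equivalent to 0.25/2 = 0.1250 mol Na2O.
M(Na2O) = 2×22.99 + 1×15.999 = 61.979 g/mol.
Mass of Na2O per formula unit = 0.1250 × 61.979 = 7.747 g.
Na2O wt% = 7.747 / 274.300 × 100 = 2.82%.

2.82 wt%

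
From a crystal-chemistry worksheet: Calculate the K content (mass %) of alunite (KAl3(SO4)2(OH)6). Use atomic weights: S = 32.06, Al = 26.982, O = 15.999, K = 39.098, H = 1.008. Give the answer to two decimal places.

Formula mass = 1×39.098 + 3×26.982 + 2×32.06 + 14×15.999 + 6×1.008 = 414.198 g/mol, of which 39.098 g is K.
So K makes up 39.098/414.198 = 0.0944 of the mass, i.e. 9.44%.

9.44 mass %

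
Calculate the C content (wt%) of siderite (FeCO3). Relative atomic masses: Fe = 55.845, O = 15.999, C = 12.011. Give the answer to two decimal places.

10.37 wt%

Formula mass = 1*55.845 + 1*12.011 + 3*15.999 = 115.853 g/mol, of which 12.011 g is C.
So C makes up 12.011/115.853 = 0.1037 of the mass, i.e. 10.37%.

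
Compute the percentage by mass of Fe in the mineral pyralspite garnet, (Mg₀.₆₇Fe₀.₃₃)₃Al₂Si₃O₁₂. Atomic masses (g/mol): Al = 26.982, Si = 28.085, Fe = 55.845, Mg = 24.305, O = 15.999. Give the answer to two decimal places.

12.73 mass %

Molar mass of (Mg₀.₆₇Fe₀.₃₃)₃Al₂Si₃O₁₂: 2.01*24.305 + 0.99*55.845 + 2*26.982 + 3*28.085 + 12*15.999 = 434.347 g/mol.
Mass of Fe per formula unit: 0.99 × 55.845 = 55.287 g.
Weight fraction Fe = 55.287 / 434.347 = 0.1273.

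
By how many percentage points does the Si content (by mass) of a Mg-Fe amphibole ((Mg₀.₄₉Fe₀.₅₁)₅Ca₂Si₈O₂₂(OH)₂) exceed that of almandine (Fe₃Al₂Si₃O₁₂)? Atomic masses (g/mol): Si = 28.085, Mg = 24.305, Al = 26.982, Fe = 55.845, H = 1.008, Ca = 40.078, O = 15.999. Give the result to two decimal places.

8.24 percentage points

M((Mg₀.₄₉Fe₀.₅₁)₅Ca₂Si₈O₂₂(OH)₂) = 892.780 g/mol, so wt% Si = 224.680/892.780 × 100 = 25.17%.
M(Fe₃Al₂Si₃O₁₂) = 497.742 g/mol, so wt% Si = 84.255/497.742 × 100 = 16.93%.
25.17 − 16.93 = 8.24 pp.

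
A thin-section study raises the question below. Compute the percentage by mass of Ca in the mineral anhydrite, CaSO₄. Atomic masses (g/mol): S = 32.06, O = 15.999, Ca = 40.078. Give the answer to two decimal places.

Molar mass of CaSO₄: 1·40.078 + 1·32.06 + 4·15.999 = 136.134 g/mol.
Mass of Ca per formula unit: 1 × 40.078 = 40.078 g.
Weight fraction Ca = 40.078 / 136.134 = 0.2944.

29.44 mass %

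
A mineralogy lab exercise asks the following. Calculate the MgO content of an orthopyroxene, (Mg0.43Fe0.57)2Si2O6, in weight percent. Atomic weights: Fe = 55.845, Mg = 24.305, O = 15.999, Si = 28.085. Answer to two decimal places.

14.64 wt%

Molar mass of (Mg0.43Fe0.57)2Si2O6 = 0.86*24.305 + 1.14*55.845 + 2*28.085 + 6*15.999 = 236.730 g/mol.
Each formula unit contains 0.86 Mg, equivalent to 0.86/1 = 0.8600 mol MgO.
M(MgO) = 1×24.305 + 1×15.999 = 40.304 g/mol.
Mass of MgO per formula unit = 0.8600 × 40.304 = 34.661 g.
MgO wt% = 34.661 / 236.730 × 100 = 14.64%.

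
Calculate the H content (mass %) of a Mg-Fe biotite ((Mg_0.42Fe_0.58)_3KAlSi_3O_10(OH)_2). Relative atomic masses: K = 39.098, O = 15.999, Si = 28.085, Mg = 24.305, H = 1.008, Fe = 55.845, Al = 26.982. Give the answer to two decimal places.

Molar mass of (Mg_0.42Fe_0.58)_3KAlSi_3O_10(OH)_2: 1.26×24.305 + 1.74×55.845 + 1×39.098 + 1×26.982 + 3×28.085 + 12×15.999 + 2×1.008 = 472.134 g/mol.
Mass of H per formula unit: 2 × 1.008 = 2.016 g.
Weight fraction H = 2.016 / 472.134 = 0.0043.

0.43 mass %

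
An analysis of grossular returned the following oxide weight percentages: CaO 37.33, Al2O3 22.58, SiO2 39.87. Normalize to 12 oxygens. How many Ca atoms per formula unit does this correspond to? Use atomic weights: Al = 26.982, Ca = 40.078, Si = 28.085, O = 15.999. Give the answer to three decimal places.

3.006 Ca apfu

CaO: 37.33/56.077 = 0.66569 mol → 0.66569 mol Ca, 0.66569 mol O.
Al2O3: 22.58/101.961 = 0.22146 mol → 0.44292 mol Al, 0.66438 mol O.
SiO2: 39.87/60.083 = 0.66358 mol → 0.66358 mol Si, 1.32716 mol O.
Total oxygen = 2.65723 mol. Normalization factor = 12/2.65723 = 4.51598.
Ca per 12 O = 0.66569 × 4.51598 = 3.006.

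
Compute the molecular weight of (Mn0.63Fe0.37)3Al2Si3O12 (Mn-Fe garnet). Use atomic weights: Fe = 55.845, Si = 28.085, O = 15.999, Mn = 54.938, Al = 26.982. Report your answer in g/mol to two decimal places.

496.03 g/mol

The formula mass is the sum 1.89(54.938) + 1.11(55.845) + 2(26.982) + 3(28.085) + 12(15.999).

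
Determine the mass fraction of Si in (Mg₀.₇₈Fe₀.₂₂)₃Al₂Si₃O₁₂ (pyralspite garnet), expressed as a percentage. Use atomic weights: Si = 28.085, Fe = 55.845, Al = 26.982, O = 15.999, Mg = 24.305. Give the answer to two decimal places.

19.87 mass %

Formula mass = 2.34·24.305 + 0.66·55.845 + 2·26.982 + 3·28.085 + 12·15.999 = 423.938 g/mol, of which 84.255 g is Si.
So Si makes up 84.255/423.938 = 0.1987 of the mass, i.e. 19.87%.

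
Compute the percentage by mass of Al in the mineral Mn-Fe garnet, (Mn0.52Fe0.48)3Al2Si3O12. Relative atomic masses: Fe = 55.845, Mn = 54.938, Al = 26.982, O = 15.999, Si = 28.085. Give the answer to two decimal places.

10.87 mass %

M((Mn0.52Fe0.48)3Al2Si3O12) = 496.327 g/mol.
Al contributes 2 × 26.982 = 53.964 g per mole.
53.964/496.327 = 0.1087 → 10.87%.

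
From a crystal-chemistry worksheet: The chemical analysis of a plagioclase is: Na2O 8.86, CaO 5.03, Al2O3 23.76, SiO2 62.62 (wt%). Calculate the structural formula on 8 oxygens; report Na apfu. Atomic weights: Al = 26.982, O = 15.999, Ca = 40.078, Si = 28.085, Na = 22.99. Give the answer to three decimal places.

8.86 wt% Na2O ÷ 61.979 g/mol = 0.14295 mol, giving 0.28590 Na and 0.14295 O.
5.03 wt% CaO ÷ 56.077 g/mol = 0.08970 mol, giving 0.08970 Ca and 0.08970 O.
23.76 wt% Al2O3 ÷ 101.961 g/mol = 0.23303 mol, giving 0.46606 Al and 0.69909 O.
62.62 wt% SiO2 ÷ 60.083 g/mol = 1.04222 mol, giving 1.04222 Si and 2.08444 O.
Oxygen sums to 3.01618; scaling by 8/3.01618 = 2.65236 puts the formula on 8 O.
Na: 0.28590 × 2.65236 = 0.758 atoms per formula unit.

0.758 Na apfu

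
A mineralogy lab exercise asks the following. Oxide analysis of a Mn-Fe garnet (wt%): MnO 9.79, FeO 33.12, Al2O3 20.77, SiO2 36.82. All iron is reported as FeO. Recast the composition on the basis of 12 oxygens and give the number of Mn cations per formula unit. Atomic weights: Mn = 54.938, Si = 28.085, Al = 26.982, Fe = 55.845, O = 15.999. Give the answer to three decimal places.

9.79 wt% MnO ÷ 70.937 g/mol = 0.13801 mol, giving 0.13801 Mn and 0.13801 O.
33.12 wt% FeO ÷ 71.844 g/mol = 0.46100 mol, giving 0.46100 Fe and 0.46100 O.
20.77 wt% Al2O3 ÷ 101.961 g/mol = 0.20371 mol, giving 0.40742 Al and 0.61113 O.
36.82 wt% SiO2 ÷ 60.083 g/mol = 0.61282 mol, giving 0.61282 Si and 1.22564 O.
Oxygen sums to 2.43578; scaling by 12/2.43578 = 4.92655 puts the formula on 12 O.
Mn: 0.13801 × 4.92655 = 0.680 atoms per formula unit.

0.680 Mn apfu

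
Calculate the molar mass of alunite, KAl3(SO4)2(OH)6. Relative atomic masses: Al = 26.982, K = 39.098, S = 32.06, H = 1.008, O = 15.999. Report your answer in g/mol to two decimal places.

The formula mass is the sum 1×39.098 + 3×26.982 + 2×32.06 + 14×15.999 + 6×1.008.

414.20 g/mol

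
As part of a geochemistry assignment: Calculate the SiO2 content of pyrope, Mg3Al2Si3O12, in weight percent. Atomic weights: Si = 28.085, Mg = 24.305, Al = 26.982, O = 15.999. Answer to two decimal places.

M(Mg3Al2Si3O12) = 403.122 g/mol; M(SiO2) = 60.083 g/mol.
Moles SiO2 per formula unit = 3 Si ÷ 1 = 3.0000.
SiO2 fraction = (3.0000 × 60.083) / 403.122 = 180.249/403.122 = 0.4471.

44.71 wt%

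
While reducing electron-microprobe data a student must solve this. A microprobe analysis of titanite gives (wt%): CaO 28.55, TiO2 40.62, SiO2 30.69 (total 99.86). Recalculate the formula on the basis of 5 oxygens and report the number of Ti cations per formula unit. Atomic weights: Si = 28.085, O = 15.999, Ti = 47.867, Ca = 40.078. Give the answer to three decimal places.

CaO (M=56.077): mol = 0.50912; Ca = 0.50912, O = 0.50912.
TiO2 (M=79.865): mol = 0.50861; Ti = 0.50861, O = 1.01722.
SiO2 (M=60.083): mol = 0.51079; Si = 0.51079, O = 1.02158.
ΣO = 2.54792; factor = 5/ΣO = 1.96239.
Ti apfu = 0.50861 × 1.96239 = 0.998.

0.998 Ti apfu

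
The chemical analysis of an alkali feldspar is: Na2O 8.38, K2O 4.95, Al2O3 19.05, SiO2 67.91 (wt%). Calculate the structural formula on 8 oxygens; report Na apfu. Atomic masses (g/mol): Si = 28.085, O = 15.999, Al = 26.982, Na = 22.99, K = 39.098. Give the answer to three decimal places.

Na2O (M=61.979): mol = 0.13521; Na = 0.27042, O = 0.13521.
K2O (M=94.195): mol = 0.05255; K = 0.10510, O = 0.05255.
Al2O3 (M=101.961): mol = 0.18684; Al = 0.37368, O = 0.56052.
SiO2 (M=60.083): mol = 1.13027; Si = 1.13027, O = 2.26054.
ΣO = 3.00882; factor = 8/ΣO = 2.65885.
Na apfu = 0.27042 × 2.65885 = 0.719.

0.719 Na apfu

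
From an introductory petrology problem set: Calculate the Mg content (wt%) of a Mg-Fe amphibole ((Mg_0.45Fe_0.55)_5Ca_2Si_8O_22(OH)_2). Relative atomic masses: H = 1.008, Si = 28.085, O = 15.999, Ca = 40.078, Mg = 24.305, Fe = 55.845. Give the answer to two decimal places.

Molar mass of (Mg_0.45Fe_0.55)_5Ca_2Si_8O_22(OH)_2: 2.25×24.305 + 2.75×55.845 + 2×40.078 + 8×28.085 + 24×15.999 + 2×1.008 = 899.088 g/mol.
Mass of Mg per formula unit: 2.25 × 24.305 = 54.686 g.
Weight fraction Mg = 54.686 / 899.088 = 0.0608.

6.08 wt%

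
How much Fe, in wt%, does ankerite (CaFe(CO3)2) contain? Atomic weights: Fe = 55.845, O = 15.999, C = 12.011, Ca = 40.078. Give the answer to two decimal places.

25.86 wt%

Formula mass = 1*40.078 + 1*55.845 + 2*12.011 + 6*15.999 = 215.939 g/mol, of which 55.845 g is Fe.
So Fe makes up 55.845/215.939 = 0.2586 of the mass, i.e. 25.86%.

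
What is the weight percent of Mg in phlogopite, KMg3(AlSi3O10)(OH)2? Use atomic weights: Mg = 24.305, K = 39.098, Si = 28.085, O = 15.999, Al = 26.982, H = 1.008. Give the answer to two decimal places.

17.47 mass %

Molar mass of KMg3(AlSi3O10)(OH)2: 1×39.098 + 3×24.305 + 1×26.982 + 3×28.085 + 12×15.999 + 2×1.008 = 417.254 g/mol.
Mass of Mg per formula unit: 3 × 24.305 = 72.915 g.
Weight fraction Mg = 72.915 / 417.254 = 0.1747.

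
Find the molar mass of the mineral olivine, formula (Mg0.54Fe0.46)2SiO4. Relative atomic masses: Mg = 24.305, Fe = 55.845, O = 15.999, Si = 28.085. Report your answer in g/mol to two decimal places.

M = 1.08(24.305) + 0.92(55.845) + 1(28.085) + 4(15.999)

169.71 g/mol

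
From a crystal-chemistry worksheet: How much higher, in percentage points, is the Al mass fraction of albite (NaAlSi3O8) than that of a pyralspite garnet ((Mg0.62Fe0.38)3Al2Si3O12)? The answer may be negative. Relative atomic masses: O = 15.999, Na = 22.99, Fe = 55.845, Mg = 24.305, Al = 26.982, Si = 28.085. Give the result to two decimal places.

-2.00 percentage points

M(NaAlSi3O8) = 262.219 g/mol, so wt% Al = 26.982/262.219 × 100 = 10.29%.
M((Mg0.62Fe0.38)3Al2Si3O12) = 439.078 g/mol, so wt% Al = 53.964/439.078 × 100 = 12.29%.
10.29 − 12.29 = -2.00 pp.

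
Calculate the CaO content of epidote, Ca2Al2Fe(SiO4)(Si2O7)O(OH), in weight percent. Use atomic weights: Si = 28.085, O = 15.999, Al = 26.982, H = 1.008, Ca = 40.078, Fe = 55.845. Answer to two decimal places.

M(Ca2Al2Fe(SiO4)(Si2O7)O(OH)) = 483.215 g/mol; M(CaO) = 56.077 g/mol.
Moles CaO per formula unit = 2 Ca ÷ 1 = 2.0000.
CaO fraction = (2.0000 × 56.077) / 483.215 = 112.154/483.215 = 0.2321.

23.21 wt%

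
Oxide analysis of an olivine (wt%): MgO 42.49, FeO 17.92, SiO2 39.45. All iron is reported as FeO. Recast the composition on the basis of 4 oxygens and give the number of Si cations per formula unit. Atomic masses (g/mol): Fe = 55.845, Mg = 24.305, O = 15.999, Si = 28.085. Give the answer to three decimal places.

1.004 Si apfu

MgO (M=40.304): mol = 1.05424; Mg = 1.05424, O = 1.05424.
FeO (M=71.844): mol = 0.24943; Fe = 0.24943, O = 0.24943.
SiO2 (M=60.083): mol = 0.65659; Si = 0.65659, O = 1.31318.
ΣO = 2.61685; factor = 4/ΣO = 1.52856.
Si apfu = 0.65659 × 1.52856 = 1.004.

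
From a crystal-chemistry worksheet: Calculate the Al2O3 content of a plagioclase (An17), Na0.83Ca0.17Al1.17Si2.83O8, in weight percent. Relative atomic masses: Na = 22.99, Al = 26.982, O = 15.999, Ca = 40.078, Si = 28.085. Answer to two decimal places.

Molar mass of Na0.83Ca0.17Al1.17Si2.83O8 = 0.83*22.99 + 0.17*40.078 + 1.17*26.982 + 2.83*28.085 + 8*15.999 = 264.936 g/mol.
Each formula unit contains 1.17 Al, equivalent to 1.17/2 = 0.5850 mol Al2O3.
M(Al2O3) = 2×26.982 + 3×15.999 = 101.961 g/mol.
Mass of Al2O3 per formula unit = 0.5850 × 101.961 = 59.647 g.
Al2O3 wt% = 59.647 / 264.936 × 100 = 22.51%.

22.51 wt%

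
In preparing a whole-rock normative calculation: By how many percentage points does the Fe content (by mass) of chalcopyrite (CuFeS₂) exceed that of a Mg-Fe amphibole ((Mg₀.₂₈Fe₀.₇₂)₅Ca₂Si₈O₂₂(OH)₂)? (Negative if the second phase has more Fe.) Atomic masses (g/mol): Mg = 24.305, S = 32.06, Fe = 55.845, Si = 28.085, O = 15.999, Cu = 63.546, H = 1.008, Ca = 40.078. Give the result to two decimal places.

8.72 percentage points

Fe in CuFeS₂: molar mass 183.511 g/mol; 1×55.845 = 55.845 g → 30.43 wt%.
Fe in (Mg₀.₂₈Fe₀.₇₂)₅Ca₂Si₈O₂₂(OH)₂: molar mass 925.897 g/mol; 3.60×55.845 = 201.042 g → 21.71 wt%.
Difference = 30.43 − 21.71 = 8.72 percentage points.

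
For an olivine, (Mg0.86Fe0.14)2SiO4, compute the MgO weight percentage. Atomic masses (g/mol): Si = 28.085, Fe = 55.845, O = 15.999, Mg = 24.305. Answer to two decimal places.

M((Mg0.86Fe0.14)2SiO4) = 149.522 g/mol; M(MgO) = 40.304 g/mol.
Moles MgO per formula unit = 1.72 Mg ÷ 1 = 1.7200.
MgO fraction = (1.7200 × 40.304) / 149.522 = 69.323/149.522 = 0.4636.

46.36 wt%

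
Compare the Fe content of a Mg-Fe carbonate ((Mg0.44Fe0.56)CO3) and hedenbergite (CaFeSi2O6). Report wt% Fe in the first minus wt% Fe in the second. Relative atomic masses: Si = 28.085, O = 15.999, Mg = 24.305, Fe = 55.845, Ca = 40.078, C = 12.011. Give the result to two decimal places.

8.16 percentage points

M((Mg0.44Fe0.56)CO3) = 101.975 g/mol, so wt% Fe = 31.273/101.975 × 100 = 30.67%.
M(CaFeSi2O6) = 248.087 g/mol, so wt% Fe = 55.845/248.087 × 100 = 22.51%.
30.67 − 22.51 = 8.16 pp.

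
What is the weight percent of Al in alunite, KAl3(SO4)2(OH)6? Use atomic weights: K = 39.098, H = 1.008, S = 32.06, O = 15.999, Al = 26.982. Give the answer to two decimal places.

Formula mass = 1×39.098 + 3×26.982 + 2×32.06 + 14×15.999 + 6×1.008 = 414.198 g/mol, of which 80.946 g is Al.
So Al makes up 80.946/414.198 = 0.1954 of the mass, i.e. 19.54%.

19.54 weight percent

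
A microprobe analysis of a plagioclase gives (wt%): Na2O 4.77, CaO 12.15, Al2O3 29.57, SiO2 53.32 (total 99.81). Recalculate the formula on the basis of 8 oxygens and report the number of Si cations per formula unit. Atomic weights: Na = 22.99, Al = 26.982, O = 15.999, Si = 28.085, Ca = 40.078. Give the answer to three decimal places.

Na2O: 4.77/61.979 = 0.07696 mol → 0.15392 mol Na, 0.07696 mol O.
CaO: 12.15/56.077 = 0.21667 mol → 0.21667 mol Ca, 0.21667 mol O.
Al2O3: 29.57/101.961 = 0.29001 mol → 0.58002 mol Al, 0.87003 mol O.
SiO2: 53.32/60.083 = 0.88744 mol → 0.88744 mol Si, 1.77488 mol O.
Total oxygen = 2.93854 mol. Normalization factor = 8/2.93854 = 2.72244.
Si per 8 O = 0.88744 × 2.72244 = 2.416.

2.416 Si apfu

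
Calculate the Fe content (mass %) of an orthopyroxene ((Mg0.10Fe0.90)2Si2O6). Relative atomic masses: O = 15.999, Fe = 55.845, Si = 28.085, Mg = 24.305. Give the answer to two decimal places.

39.03 mass %

Formula mass = 0.20*24.305 + 1.80*55.845 + 2*28.085 + 6*15.999 = 257.546 g/mol, of which 100.521 g is Fe.
So Fe makes up 100.521/257.546 = 0.3903 of the mass, i.e. 39.03%.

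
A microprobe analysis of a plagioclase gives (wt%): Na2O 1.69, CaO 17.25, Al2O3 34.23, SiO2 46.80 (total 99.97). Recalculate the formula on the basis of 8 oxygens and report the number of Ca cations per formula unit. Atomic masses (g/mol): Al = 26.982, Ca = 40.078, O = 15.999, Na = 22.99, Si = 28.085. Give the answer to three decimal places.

0.849 Ca apfu

1.69 wt% Na2O ÷ 61.979 g/mol = 0.02727 mol, giving 0.05454 Na and 0.02727 O.
17.25 wt% CaO ÷ 56.077 g/mol = 0.30761 mol, giving 0.30761 Ca and 0.30761 O.
34.23 wt% Al2O3 ÷ 101.961 g/mol = 0.33572 mol, giving 0.67144 Al and 1.00716 O.
46.80 wt% SiO2 ÷ 60.083 g/mol = 0.77892 mol, giving 0.77892 Si and 1.55784 O.
Oxygen sums to 2.89988; scaling by 8/2.89988 = 2.75873 puts the formula on 8 O.
Ca: 0.30761 × 2.75873 = 0.849 atoms per formula unit.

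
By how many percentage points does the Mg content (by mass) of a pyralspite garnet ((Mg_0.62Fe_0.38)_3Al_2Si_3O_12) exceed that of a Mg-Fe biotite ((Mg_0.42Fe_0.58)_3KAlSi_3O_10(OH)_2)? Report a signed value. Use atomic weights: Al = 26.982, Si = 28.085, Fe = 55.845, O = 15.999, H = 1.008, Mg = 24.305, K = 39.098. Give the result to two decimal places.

Mg in (Mg_0.62Fe_0.38)_3Al_2Si_3O_12: molar mass 439.078 g/mol; 1.86×24.305 = 45.207 g → 10.30 wt%.
Mg in (Mg_0.42Fe_0.58)_3KAlSi_3O_10(OH)_2: molar mass 472.134 g/mol; 1.26×24.305 = 30.624 g → 6.49 wt%.
Difference = 10.30 − 6.49 = 3.81 percentage points.

3.81 percentage points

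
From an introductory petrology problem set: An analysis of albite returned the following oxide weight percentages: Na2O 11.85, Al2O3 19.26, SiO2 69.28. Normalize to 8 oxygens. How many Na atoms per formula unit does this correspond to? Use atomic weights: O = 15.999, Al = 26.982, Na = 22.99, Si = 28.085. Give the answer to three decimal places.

0.998 Na apfu

Na2O: 11.85/61.979 = 0.19119 mol → 0.38238 mol Na, 0.19119 mol O.
Al2O3: 19.26/101.961 = 0.18890 mol → 0.37780 mol Al, 0.56670 mol O.
SiO2: 69.28/60.083 = 1.15307 mol → 1.15307 mol Si, 2.30614 mol O.
Total oxygen = 3.06403 mol. Normalization factor = 8/3.06403 = 2.61094.
Na per 8 O = 0.38238 × 2.61094 = 0.998.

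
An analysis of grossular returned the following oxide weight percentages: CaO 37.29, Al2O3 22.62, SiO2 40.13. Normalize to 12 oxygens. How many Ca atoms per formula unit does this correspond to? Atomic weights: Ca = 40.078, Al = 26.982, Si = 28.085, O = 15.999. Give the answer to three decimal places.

CaO: 37.29/56.077 = 0.66498 mol → 0.66498 mol Ca, 0.66498 mol O.
Al2O3: 22.62/101.961 = 0.22185 mol → 0.44370 mol Al, 0.66555 mol O.
SiO2: 40.13/60.083 = 0.66791 mol → 0.66791 mol Si, 1.33582 mol O.
Total oxygen = 2.66635 mol. Normalization factor = 12/2.66635 = 4.50053.
Ca per 12 O = 0.66498 × 4.50053 = 2.993.

2.993 Ca apfu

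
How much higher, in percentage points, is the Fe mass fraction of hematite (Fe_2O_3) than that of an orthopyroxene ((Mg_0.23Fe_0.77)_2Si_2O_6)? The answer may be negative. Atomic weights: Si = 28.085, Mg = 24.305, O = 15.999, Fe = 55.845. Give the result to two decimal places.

35.45 percentage points

M(Fe_2O_3) = 159.687 g/mol, so wt% Fe = 111.690/159.687 × 100 = 69.94%.
M((Mg_0.23Fe_0.77)_2Si_2O_6) = 249.346 g/mol, so wt% Fe = 86.001/249.346 × 100 = 34.49%.
69.94 − 34.49 = 35.45 pp.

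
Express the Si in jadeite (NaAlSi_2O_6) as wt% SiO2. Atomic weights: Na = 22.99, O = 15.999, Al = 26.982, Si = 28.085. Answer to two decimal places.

M(NaAlSi_2O_6) = 202.136 g/mol; M(SiO2) = 60.083 g/mol.
Moles SiO2 per formula unit = 2 Si ÷ 1 = 2.0000.
SiO2 fraction = (2.0000 × 60.083) / 202.136 = 120.166/202.136 = 0.5945.

59.45 wt%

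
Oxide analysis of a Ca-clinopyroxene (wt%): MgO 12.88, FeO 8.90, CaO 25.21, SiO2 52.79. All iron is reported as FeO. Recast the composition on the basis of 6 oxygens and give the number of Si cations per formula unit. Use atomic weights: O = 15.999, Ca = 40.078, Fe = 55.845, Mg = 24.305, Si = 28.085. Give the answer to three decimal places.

1.989 Si apfu

MgO (M=40.304): mol = 0.31957; Mg = 0.31957, O = 0.31957.
FeO (M=71.844): mol = 0.12388; Fe = 0.12388, O = 0.12388.
CaO (M=56.077): mol = 0.44956; Ca = 0.44956, O = 0.44956.
SiO2 (M=60.083): mol = 0.87862; Si = 0.87862, O = 1.75724.
ΣO = 2.65025; factor = 6/ΣO = 2.26394.
Si apfu = 0.87862 × 2.26394 = 1.989.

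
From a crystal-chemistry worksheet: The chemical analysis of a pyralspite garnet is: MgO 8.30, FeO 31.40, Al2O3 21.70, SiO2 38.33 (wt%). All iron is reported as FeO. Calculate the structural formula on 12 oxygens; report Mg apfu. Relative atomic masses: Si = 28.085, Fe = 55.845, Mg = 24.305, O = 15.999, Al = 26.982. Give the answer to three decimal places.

0.966 Mg apfu

MgO: 8.30/40.304 = 0.20593 mol → 0.20593 mol Mg, 0.20593 mol O.
FeO: 31.40/71.844 = 0.43706 mol → 0.43706 mol Fe, 0.43706 mol O.
Al2O3: 21.70/101.961 = 0.21283 mol → 0.42566 mol Al, 0.63849 mol O.
SiO2: 38.33/60.083 = 0.63795 mol → 0.63795 mol Si, 1.27590 mol O.
Total oxygen = 2.55738 mol. Normalization factor = 12/2.55738 = 4.69230.
Mg per 12 O = 0.20593 × 4.69230 = 0.966.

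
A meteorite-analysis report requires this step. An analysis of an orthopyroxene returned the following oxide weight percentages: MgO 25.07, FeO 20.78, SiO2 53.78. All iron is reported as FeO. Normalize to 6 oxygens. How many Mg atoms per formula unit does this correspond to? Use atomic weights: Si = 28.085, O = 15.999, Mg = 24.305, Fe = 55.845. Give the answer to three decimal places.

1.382 Mg apfu

MgO: 25.07/40.304 = 0.62202 mol → 0.62202 mol Mg, 0.62202 mol O.
FeO: 20.78/71.844 = 0.28924 mol → 0.28924 mol Fe, 0.28924 mol O.
SiO2: 53.78/60.083 = 0.89510 mol → 0.89510 mol Si, 1.79020 mol O.
Total oxygen = 2.70146 mol. Normalization factor = 6/2.70146 = 2.22102.
Mg per 6 O = 0.62202 × 2.22102 = 1.382.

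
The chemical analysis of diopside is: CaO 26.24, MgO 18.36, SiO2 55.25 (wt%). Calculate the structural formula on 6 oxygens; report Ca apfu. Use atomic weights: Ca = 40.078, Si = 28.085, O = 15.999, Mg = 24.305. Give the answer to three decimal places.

1.016 Ca apfu

CaO (M=56.077): mol = 0.46793; Ca = 0.46793, O = 0.46793.
MgO (M=40.304): mol = 0.45554; Mg = 0.45554, O = 0.45554.
SiO2 (M=60.083): mol = 0.91956; Si = 0.91956, O = 1.83912.
ΣO = 2.76259; factor = 6/ΣO = 2.17187.
Ca apfu = 0.46793 × 2.17187 = 1.016.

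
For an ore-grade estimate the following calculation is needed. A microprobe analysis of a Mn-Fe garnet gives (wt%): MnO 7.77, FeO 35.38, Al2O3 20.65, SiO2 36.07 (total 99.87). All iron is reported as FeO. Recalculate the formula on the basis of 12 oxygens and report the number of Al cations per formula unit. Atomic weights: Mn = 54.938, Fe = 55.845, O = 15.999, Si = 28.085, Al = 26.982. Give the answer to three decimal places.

MnO (M=70.937): mol = 0.10953; Mn = 0.10953, O = 0.10953.
FeO (M=71.844): mol = 0.49246; Fe = 0.49246, O = 0.49246.
Al2O3 (M=101.961): mol = 0.20253; Al = 0.40506, O = 0.60759.
SiO2 (M=60.083): mol = 0.60034; Si = 0.60034, O = 1.20068.
ΣO = 2.41026; factor = 12/ΣO = 4.97872.
Al apfu = 0.40506 × 4.97872 = 2.017.

2.017 Al apfu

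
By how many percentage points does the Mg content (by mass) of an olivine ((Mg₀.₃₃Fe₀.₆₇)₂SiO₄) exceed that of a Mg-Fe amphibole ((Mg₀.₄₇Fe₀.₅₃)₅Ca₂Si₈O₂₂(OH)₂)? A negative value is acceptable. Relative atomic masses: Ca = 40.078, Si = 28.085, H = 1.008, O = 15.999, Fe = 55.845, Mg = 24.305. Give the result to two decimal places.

M((Mg₀.₃₃Fe₀.₆₇)₂SiO₄) = 182.955 g/mol, so wt% Mg = 16.041/182.955 × 100 = 8.77%.
M((Mg₀.₄₇Fe₀.₅₃)₅Ca₂Si₈O₂₂(OH)₂) = 895.934 g/mol, so wt% Mg = 57.117/895.934 × 100 = 6.38%.
8.77 − 6.38 = 2.39 pp.

2.39 percentage points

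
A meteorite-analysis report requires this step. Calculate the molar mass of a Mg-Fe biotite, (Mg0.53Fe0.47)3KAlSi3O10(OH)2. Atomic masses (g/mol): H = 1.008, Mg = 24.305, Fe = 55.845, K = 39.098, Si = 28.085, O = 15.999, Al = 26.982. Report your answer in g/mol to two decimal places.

461.73 g/mol

M = 1.59·24.305 + 1.41·55.845 + 1·39.098 + 1·26.982 + 3·28.085 + 12·15.999 + 2·1.008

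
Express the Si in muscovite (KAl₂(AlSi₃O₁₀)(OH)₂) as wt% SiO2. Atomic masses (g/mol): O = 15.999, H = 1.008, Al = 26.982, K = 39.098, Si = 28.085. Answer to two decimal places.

Molar mass of KAl₂(AlSi₃O₁₀)(OH)₂ = 1×39.098 + 3×26.982 + 3×28.085 + 12×15.999 + 2×1.008 = 398.303 g/mol.
Each formula unit contains 3 Si, equivalent to 3/1 = 3.0000 mol SiO2.
M(SiO2) = 1×28.085 + 2×15.999 = 60.083 g/mol.
Mass of SiO2 per formula unit = 3.0000 × 60.083 = 180.249 g.
SiO2 wt% = 180.249 / 398.303 × 100 = 45.25%.

45.25 wt%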